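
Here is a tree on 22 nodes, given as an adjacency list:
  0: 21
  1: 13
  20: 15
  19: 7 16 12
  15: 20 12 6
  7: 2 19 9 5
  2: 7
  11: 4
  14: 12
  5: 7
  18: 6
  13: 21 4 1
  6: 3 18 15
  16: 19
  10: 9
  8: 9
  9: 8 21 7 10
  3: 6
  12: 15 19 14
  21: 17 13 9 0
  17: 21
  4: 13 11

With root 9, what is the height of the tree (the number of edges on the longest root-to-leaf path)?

6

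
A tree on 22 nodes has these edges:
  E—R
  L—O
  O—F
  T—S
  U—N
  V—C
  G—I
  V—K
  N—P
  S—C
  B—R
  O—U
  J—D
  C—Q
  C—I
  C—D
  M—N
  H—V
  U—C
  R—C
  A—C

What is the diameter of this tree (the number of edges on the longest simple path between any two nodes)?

5

BFS from J reaches L last, at distance 5; BFS from L confirms no node is farther.
Path: J–D–C–U–O–L.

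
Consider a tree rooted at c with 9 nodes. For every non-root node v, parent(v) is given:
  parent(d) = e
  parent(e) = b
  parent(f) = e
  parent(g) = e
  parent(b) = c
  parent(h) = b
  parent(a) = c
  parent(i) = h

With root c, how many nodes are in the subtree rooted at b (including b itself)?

7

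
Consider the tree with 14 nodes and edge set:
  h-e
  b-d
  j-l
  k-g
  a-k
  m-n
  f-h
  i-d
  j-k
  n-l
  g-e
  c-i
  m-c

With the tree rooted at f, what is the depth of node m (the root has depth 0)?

8

Path from f to m: f–h–e–g–k–j–l–n–m, which has 8 edges.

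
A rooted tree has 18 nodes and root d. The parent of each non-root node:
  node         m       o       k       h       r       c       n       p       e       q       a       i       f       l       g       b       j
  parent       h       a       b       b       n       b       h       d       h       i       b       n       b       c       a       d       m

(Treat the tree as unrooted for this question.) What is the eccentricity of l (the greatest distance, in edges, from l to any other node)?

6

A farthest node from l is q.
The path l-c-b-h-n-i-q has 6 edges.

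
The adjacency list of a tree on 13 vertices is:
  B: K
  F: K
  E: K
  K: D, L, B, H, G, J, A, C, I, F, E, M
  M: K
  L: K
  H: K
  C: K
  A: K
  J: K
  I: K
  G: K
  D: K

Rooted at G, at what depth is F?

2

G → K → F — 2 edges.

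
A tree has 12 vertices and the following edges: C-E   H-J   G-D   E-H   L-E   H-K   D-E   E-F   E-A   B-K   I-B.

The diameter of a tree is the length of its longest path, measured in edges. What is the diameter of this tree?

6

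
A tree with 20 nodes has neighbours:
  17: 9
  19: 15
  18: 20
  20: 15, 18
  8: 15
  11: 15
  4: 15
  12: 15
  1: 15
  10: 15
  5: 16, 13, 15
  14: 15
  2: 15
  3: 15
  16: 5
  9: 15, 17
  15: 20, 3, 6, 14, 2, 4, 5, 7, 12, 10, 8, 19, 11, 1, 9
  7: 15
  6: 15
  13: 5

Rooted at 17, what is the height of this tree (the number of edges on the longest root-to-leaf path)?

A deepest node is 18, reached by 17 – 9 – 15 – 20 – 18.
That path has 4 edges, so the height is 4.

4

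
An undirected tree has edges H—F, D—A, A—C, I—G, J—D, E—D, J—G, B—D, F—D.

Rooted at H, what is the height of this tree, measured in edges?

5

A deepest node is I, reached by H – F – D – J – G – I.
That path has 5 edges, so the height is 5.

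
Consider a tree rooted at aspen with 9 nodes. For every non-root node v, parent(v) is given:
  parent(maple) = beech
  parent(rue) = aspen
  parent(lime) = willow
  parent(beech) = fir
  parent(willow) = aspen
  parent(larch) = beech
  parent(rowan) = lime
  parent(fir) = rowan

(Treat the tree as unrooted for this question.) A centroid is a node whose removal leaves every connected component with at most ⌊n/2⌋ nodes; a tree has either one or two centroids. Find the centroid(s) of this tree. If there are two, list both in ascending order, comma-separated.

Delete rowan: the remaining components have sizes 4, 4. Max 4 ≤ 4, so rowan is a centroid.
No neighbour of rowan does as well, so rowan is the unique centroid.

rowan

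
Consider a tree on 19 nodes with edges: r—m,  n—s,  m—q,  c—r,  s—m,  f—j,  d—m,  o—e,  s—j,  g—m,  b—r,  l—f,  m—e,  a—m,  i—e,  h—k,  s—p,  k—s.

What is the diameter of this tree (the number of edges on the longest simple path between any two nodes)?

6

Starting from l, a farthest node is c at distance 6.
One longest path: l-f-j-s-m-r-c.
So the diameter is 6.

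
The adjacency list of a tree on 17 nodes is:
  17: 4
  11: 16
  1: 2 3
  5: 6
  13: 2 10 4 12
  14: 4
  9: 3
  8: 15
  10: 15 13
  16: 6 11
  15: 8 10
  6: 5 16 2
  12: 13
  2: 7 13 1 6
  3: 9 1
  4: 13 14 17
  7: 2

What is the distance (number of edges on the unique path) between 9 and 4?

5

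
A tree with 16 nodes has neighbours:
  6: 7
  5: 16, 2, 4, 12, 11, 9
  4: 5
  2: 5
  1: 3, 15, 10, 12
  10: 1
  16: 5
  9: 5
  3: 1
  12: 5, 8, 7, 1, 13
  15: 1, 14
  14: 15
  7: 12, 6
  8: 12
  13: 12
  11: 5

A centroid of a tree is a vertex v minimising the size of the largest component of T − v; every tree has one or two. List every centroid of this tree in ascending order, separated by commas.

12

If 12 is removed the pieces have sizes 6, 5, 2, 1, 1, all ≤ ⌊16/2⌋ = 8.
Every other node leaves some component of size > 8, so the centroid is unique.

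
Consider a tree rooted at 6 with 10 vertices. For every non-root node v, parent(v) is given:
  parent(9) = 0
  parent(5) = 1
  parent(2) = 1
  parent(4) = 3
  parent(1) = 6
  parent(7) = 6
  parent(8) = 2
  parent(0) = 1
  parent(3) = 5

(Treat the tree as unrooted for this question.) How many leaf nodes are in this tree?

4

Degree-1 nodes: 4, 7, 8, 9 — 4 of them.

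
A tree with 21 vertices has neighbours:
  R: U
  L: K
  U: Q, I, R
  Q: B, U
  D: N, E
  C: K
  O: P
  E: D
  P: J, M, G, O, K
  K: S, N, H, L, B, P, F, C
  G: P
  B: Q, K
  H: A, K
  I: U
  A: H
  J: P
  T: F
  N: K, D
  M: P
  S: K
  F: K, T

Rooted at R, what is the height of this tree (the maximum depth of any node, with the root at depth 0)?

7

E sits deepest: R – U – Q – B – K – N – D – E — 7 edges from the root.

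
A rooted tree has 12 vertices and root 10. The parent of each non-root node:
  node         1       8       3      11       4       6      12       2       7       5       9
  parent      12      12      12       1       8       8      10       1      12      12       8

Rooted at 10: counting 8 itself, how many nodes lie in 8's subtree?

4

The subtree rooted at 8 contains: 8, 9, 6, 4 — 4 nodes.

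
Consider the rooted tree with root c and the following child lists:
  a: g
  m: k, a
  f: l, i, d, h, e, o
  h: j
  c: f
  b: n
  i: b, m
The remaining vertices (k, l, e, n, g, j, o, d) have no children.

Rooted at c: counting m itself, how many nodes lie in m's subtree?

4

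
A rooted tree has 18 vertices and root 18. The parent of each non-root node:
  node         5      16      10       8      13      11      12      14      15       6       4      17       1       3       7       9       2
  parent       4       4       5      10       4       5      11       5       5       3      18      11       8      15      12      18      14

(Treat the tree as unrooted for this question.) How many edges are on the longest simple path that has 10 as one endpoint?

4

A farthest node from 10 is 9 (6, 7 also at distance 4).
The path 10–5–4–18–9 has 4 edges.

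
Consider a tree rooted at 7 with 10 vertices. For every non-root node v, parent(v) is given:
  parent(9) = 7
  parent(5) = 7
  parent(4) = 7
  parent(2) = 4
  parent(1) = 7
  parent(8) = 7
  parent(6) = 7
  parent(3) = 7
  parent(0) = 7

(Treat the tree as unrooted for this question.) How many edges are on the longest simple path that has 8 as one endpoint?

3

A farthest node from 8 is 2.
The path 8-7-4-2 has 3 edges.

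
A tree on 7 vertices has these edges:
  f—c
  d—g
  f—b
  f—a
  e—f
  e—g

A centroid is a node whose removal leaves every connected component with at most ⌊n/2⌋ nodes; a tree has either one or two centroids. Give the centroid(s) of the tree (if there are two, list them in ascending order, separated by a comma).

f

If f is removed the pieces have sizes 3, 1, 1, 1, all ≤ ⌊7/2⌋ = 3.
Every other node leaves some component of size > 3, so the centroid is unique.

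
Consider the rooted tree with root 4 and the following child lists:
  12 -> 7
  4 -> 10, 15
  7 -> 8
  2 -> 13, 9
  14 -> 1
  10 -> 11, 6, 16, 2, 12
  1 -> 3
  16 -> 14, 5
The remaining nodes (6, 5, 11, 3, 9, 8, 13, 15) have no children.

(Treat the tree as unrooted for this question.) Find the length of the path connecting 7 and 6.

Walking from 7: 7–12–10–6. Length 3.

3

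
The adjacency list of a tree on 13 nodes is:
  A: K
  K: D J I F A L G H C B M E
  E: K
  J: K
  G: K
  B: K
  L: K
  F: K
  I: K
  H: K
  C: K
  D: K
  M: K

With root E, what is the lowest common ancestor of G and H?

Path G→root: G K E; path H→root: H K E.
First common node: K.

K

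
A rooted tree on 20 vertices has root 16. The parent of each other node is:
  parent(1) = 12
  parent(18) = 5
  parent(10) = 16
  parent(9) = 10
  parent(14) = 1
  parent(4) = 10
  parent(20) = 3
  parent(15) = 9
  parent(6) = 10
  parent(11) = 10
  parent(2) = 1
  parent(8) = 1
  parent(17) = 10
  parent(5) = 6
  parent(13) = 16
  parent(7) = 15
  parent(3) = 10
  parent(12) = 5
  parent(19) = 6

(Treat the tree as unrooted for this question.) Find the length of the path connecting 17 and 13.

3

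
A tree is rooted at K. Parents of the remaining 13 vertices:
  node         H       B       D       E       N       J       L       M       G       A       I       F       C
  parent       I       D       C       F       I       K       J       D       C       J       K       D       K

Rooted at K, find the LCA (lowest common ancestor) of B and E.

Path B→root: B D C K; path E→root: E F D C K.
First common node: D.

D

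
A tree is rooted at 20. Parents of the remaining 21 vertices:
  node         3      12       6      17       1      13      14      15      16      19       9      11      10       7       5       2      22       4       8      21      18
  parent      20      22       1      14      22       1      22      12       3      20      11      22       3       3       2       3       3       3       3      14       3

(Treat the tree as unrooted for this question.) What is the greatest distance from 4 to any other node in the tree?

4

A farthest node from 4 is 13 (17, 21, 15, 9, 6 also at distance 4).
The path 4-3-22-1-13 has 4 edges.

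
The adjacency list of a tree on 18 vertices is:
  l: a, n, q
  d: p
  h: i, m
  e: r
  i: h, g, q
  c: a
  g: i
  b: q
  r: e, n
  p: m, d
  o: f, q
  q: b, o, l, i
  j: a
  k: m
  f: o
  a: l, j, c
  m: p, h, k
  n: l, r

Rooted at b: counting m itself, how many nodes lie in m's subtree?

4

Descendants of m (including itself): m, p, k, d. That's 4.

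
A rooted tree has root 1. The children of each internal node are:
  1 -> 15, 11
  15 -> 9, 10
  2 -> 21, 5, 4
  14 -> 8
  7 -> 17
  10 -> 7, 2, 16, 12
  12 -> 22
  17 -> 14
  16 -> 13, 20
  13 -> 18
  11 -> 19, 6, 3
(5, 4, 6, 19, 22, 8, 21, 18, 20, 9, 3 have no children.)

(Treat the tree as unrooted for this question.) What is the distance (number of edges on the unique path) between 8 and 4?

6

The path is 8 – 14 – 17 – 7 – 10 – 2 – 4, which has 6 edges.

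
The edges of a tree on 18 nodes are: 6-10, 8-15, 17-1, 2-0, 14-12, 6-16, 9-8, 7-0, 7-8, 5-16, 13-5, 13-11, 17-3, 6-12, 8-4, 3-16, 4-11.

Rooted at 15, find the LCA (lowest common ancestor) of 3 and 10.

16

Ancestors of 3 (toward the root): 3, 16, 5, 13, 11, 4, 8, 15.
Ancestors of 10: 10, 6, 16, 5, 13, 11, 4, 8, 15.
The deepest node appearing in both lists is 16.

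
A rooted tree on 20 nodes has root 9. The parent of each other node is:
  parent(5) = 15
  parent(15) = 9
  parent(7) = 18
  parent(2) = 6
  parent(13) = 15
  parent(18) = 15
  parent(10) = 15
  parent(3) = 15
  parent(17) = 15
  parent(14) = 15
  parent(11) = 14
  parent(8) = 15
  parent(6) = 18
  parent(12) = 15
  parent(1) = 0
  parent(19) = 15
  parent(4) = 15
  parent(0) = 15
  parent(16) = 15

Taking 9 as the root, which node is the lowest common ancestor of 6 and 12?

Path 6→root: 6 18 15 9; path 12→root: 12 15 9.
First common node: 15.

15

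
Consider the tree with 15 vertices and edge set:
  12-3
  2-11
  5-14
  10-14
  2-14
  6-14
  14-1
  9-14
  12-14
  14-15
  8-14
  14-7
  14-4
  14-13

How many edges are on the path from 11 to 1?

3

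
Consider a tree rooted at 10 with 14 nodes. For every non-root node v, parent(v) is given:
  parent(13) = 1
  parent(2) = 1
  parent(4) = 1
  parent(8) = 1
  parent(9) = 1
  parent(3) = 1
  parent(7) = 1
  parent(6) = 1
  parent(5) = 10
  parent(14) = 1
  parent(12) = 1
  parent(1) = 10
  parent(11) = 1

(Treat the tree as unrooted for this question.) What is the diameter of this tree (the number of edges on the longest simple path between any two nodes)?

Starting from 5, a farthest node is 2 at distance 3.
One longest path: 5 – 10 – 1 – 2.
So the diameter is 3.

3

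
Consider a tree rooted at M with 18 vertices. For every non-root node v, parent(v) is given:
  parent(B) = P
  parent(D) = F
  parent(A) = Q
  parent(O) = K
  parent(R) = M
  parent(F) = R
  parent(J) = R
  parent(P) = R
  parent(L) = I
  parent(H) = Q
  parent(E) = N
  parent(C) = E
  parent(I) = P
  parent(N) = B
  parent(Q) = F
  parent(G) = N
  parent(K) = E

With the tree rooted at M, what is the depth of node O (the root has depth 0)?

Path from M to O: M – R – P – B – N – E – K – O, which has 7 edges.

7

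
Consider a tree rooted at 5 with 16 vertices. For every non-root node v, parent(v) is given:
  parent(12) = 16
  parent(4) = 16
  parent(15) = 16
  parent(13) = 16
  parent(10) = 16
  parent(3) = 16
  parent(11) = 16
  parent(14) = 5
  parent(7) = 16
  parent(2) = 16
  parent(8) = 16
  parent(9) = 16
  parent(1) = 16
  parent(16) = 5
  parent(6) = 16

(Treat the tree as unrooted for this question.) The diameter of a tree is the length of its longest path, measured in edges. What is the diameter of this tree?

3

A longest path is 14 – 5 – 16 – 15, with 3 edges.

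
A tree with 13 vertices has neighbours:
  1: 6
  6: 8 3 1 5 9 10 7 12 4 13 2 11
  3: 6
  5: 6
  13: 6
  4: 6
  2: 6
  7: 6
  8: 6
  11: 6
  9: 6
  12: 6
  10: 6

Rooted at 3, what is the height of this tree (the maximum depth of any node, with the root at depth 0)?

2

A deepest node is 9, reached by 3 → 6 → 9.
That path has 2 edges, so the height is 2.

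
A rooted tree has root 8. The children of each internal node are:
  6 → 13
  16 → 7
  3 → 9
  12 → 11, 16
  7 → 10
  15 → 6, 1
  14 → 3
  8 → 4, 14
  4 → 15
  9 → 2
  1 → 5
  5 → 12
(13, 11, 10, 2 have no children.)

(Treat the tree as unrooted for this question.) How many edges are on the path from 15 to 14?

Walking from 15: 15–4–8–14. Length 3.

3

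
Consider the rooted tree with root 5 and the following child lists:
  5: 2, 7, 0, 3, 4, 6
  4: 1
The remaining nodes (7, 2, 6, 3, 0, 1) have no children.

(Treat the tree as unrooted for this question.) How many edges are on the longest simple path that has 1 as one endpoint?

The node farthest from 1 is 7 (2, 6, 0, 3 also at distance 3), via 1 – 4 – 5 – 7 — 3 edges.

3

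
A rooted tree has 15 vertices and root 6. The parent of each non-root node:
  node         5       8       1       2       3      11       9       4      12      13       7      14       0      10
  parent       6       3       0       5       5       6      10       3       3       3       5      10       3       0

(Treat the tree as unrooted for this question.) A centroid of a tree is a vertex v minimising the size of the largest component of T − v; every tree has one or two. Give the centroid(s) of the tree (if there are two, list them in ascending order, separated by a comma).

Delete 3: the remaining components have sizes 5, 5, 1, 1, 1, 1. Max 5 ≤ 7, so 3 is a centroid.
Every other node leaves some component of size > 7, so the centroid is unique.

3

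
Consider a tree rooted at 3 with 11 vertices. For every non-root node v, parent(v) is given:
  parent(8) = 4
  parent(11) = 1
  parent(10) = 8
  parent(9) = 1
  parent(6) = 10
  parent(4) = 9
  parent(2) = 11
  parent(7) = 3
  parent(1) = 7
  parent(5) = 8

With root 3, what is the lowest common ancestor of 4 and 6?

4

Ancestors of 4 (toward the root): 4, 9, 1, 7, 3.
Ancestors of 6: 6, 10, 8, 4, 9, 1, 7, 3.
The deepest node appearing in both lists is 4.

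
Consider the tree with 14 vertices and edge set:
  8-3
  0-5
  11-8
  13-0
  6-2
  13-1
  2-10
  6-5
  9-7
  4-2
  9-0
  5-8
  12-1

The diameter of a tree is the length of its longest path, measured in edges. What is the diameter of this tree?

7

A longest path is 12-1-13-0-5-6-2-4, with 7 edges.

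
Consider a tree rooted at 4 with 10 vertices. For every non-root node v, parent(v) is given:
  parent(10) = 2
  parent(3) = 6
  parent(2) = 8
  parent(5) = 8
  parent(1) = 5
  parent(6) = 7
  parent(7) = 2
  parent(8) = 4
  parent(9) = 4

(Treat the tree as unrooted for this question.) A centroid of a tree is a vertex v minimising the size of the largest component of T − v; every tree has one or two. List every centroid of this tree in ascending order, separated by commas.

2, 8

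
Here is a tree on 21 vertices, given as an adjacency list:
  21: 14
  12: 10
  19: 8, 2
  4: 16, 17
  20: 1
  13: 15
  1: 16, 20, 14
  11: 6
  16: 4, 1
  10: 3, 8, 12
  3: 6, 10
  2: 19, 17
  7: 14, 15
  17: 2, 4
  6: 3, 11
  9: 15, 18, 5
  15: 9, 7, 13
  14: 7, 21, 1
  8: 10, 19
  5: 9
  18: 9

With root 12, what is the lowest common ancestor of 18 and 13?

18's ancestor chain is 18, 9, 15, 7, 14, 1, 16, 4, 17, 2, 19, 8, 10, 12 and 13's is 13, 15, 7, 14, 1, 16, 4, 17, 2, 19, 8, 10, 12; they first meet at 15.

15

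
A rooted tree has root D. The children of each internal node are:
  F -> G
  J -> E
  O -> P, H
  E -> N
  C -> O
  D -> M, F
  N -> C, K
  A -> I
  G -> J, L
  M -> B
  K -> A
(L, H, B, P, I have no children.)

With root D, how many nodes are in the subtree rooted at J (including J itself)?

10

J's subtree: {J, E, N, C, K, O, A, P, H, I}, size 10.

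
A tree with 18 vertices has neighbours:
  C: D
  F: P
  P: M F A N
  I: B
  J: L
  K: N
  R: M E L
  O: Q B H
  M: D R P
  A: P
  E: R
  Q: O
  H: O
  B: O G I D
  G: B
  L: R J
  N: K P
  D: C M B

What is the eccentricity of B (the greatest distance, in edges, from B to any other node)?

Distances from B peak at 5, attained at J (K also at distance 5).
B-D-M-R-L-J

5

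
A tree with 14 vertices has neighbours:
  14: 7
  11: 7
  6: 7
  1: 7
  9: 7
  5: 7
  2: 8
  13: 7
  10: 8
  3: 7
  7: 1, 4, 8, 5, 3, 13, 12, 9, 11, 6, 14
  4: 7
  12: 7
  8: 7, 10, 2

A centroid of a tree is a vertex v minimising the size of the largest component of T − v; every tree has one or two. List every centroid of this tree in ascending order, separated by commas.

7

Removing 7 splits the tree into components of sizes 3, 1, 1, 1, 1, 1, 1, 1, 1, 1, 1; the largest is 3 ≤ ⌊14/2⌋ = 7.
Every other node leaves some component of size > 7, so the centroid is unique.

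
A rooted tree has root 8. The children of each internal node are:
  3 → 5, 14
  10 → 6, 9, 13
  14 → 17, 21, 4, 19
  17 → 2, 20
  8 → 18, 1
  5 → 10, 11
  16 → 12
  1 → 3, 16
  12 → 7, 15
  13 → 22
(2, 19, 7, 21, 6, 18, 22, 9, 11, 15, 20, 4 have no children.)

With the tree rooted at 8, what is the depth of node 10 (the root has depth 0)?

Path from 8 to 10: 8 – 1 – 3 – 5 – 10, which has 4 edges.

4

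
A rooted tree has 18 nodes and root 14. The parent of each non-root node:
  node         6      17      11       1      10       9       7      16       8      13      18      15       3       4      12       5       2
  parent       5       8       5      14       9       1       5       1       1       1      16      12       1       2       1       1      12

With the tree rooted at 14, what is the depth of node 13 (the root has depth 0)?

14 → 1 → 13 — 2 edges.

2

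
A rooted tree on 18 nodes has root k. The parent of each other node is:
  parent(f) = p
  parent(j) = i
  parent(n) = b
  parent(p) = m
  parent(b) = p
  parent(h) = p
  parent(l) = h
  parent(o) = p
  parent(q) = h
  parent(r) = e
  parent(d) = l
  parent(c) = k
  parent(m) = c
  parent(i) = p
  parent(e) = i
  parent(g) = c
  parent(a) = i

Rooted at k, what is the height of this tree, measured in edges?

The longest root-to-leaf path is k → c → m → p → i → e → r (6 edges).

6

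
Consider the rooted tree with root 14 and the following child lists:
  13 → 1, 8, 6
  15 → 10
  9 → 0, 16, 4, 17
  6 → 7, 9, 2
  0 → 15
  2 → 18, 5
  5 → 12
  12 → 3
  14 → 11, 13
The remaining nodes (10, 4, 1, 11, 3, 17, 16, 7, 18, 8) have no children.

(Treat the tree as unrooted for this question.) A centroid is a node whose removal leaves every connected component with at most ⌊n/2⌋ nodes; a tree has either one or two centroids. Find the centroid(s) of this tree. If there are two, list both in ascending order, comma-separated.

If 6 is removed the pieces have sizes 7, 5, 5, 1, all ≤ ⌊19/2⌋ = 9.
Every other node leaves some component of size > 9, so the centroid is unique.

6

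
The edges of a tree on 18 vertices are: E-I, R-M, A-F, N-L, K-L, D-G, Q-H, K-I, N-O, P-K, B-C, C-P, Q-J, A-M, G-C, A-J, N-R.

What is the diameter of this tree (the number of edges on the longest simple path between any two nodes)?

12

A longest path is D – G – C – P – K – L – N – R – M – A – J – Q – H, with 12 edges.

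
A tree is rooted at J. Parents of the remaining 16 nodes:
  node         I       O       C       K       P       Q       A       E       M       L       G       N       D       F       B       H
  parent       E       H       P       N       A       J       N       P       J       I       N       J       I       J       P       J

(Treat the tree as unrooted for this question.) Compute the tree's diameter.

Starting from D, a farthest node is O at distance 8.
One longest path: D–I–E–P–A–N–J–H–O.
So the diameter is 8.

8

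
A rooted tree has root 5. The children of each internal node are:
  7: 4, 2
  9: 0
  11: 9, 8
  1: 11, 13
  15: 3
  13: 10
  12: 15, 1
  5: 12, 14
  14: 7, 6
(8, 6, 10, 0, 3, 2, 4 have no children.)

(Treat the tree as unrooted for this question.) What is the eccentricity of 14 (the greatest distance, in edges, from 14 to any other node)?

6

A farthest node from 14 is 0.
The path 14-5-12-1-11-9-0 has 6 edges.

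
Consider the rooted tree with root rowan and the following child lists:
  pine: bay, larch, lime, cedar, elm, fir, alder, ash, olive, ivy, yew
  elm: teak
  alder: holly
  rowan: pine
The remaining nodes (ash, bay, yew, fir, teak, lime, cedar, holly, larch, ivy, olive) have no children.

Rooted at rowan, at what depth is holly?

3

Path from rowan to holly: rowan – pine – alder – holly, which has 3 edges.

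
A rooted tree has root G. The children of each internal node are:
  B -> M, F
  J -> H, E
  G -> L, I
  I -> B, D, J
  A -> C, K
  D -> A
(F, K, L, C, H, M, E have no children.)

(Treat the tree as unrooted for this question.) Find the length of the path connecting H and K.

The path is H–J–I–D–A–K, which has 5 edges.

5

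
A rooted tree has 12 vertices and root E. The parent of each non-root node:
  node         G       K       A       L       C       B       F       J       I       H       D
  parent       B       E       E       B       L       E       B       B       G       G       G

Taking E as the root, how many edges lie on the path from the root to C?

3

E → B → L → C — 3 edges.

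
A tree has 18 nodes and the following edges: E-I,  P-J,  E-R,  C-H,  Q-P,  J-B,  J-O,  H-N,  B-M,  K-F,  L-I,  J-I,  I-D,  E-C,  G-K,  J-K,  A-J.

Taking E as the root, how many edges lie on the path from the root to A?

3

E → I → J → A — 3 edges.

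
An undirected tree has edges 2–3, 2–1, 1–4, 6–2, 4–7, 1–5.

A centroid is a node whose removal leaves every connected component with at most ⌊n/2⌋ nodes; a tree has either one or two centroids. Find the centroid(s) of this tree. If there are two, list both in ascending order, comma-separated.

1

Delete 1: the remaining components have sizes 3, 2, 1. Max 3 ≤ 3, so 1 is a centroid.
Every other node leaves some component of size > 3, so the centroid is unique.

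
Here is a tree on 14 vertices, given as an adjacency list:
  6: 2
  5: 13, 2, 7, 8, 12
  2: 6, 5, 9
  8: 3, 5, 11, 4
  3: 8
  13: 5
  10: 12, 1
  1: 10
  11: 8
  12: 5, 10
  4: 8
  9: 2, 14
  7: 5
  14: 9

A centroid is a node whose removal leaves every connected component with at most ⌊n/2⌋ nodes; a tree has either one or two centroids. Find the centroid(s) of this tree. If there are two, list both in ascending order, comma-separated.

Delete 5: the remaining components have sizes 4, 4, 3, 1, 1. Max 4 ≤ 7, so 5 is a centroid.
No neighbour of 5 does as well, so 5 is the unique centroid.

5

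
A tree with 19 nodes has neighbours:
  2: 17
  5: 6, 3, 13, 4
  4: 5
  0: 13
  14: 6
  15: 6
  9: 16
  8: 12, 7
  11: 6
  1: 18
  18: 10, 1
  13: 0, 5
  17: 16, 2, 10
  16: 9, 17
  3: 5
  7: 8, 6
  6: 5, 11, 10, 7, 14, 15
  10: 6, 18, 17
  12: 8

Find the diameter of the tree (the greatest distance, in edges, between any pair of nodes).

Starting from 0, a farthest node is 9 at distance 7.
One longest path: 0-13-5-6-10-17-16-9.
So the diameter is 7.

7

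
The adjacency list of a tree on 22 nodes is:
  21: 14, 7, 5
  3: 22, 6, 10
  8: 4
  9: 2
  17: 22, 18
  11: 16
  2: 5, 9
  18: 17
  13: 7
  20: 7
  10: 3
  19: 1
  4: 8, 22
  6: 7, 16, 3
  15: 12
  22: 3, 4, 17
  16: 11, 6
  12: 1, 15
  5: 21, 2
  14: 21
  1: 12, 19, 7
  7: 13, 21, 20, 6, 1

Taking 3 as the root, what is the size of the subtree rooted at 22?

Descendants of 22 (including itself): 22, 17, 4, 18, 8. That's 5.

5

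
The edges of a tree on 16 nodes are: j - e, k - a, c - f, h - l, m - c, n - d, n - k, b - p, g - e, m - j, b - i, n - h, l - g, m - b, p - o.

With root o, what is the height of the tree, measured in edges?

A deepest node is a, reached by o – p – b – m – j – e – g – l – h – n – k – a.
That path has 11 edges, so the height is 11.

11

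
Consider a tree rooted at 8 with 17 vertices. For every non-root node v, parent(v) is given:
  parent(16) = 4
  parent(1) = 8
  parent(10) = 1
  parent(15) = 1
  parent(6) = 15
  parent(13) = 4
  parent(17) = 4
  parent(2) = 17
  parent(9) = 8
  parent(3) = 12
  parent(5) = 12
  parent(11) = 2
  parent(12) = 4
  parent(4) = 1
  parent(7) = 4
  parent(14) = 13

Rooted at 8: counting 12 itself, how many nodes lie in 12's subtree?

Descendants of 12 (including itself): 12, 3, 5. That's 3.

3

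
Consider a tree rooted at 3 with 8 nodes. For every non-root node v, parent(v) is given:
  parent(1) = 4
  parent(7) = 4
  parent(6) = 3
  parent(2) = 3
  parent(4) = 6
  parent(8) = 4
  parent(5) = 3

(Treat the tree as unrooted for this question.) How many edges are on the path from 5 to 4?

Walking from 5: 5 - 3 - 6 - 4. Length 3.

3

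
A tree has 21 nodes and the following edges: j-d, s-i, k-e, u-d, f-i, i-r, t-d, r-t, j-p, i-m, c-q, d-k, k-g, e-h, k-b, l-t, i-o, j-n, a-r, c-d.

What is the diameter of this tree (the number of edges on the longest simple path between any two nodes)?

7

A longest path is o – i – r – t – d – k – e – h, with 7 edges.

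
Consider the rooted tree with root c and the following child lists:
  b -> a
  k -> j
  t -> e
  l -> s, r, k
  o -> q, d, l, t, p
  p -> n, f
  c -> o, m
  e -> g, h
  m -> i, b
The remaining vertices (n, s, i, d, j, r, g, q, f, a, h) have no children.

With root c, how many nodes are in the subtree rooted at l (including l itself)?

The subtree rooted at l contains: l, s, k, r, j — 5 nodes.

5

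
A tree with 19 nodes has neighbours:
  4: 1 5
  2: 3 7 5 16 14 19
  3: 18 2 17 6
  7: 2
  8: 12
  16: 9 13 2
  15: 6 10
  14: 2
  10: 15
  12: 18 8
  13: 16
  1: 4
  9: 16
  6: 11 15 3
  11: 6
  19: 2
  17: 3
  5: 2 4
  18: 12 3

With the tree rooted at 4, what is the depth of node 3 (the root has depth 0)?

Path from 4 to 3: 4 – 5 – 2 – 3, which has 3 edges.

3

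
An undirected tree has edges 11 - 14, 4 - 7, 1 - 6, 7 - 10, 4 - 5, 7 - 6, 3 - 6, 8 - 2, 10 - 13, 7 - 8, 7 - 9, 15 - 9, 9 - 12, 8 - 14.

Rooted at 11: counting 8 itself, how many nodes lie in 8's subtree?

13

The subtree rooted at 8 contains: 8, 7, 2, 6, 9, 10, 4, 1, 3, 12, 15, 13, 5 — 13 nodes.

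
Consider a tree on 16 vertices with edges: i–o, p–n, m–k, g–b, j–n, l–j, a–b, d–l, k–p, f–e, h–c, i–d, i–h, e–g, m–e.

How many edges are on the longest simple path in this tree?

13

BFS from a reaches c last, at distance 13; BFS from c confirms no node is farther.
Path: a - b - g - e - m - k - p - n - j - l - d - i - h - c.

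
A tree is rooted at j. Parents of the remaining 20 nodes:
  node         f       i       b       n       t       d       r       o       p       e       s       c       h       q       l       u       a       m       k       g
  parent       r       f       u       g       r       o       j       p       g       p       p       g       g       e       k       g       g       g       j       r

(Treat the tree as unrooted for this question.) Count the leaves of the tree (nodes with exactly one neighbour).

12

Exactly 12 nodes have a single neighbour: a, b, c, d, h, i, l, m, n, q, s, t.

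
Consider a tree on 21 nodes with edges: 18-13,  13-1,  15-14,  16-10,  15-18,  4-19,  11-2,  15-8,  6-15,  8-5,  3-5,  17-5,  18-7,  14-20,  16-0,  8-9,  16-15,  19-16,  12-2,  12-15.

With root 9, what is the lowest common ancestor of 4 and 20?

Path 4→root: 4 19 16 15 8 9; path 20→root: 20 14 15 8 9.
First common node: 15.

15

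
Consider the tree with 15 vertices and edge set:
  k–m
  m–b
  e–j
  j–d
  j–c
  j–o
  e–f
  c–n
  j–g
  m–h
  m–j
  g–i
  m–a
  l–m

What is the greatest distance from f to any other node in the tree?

A farthest node from f is h (k, i, l, a, n, b also at distance 4).
The path f – e – j – m – h has 4 edges.

4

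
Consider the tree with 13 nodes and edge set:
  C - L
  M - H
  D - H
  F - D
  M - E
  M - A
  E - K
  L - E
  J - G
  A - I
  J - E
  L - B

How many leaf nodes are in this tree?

6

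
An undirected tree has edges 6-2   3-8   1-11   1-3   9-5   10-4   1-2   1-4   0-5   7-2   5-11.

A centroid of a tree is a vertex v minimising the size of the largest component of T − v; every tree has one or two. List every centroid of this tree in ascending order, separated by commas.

Removing 1 splits the tree into components of sizes 4, 3, 2, 2; the largest is 4 ≤ ⌊12/2⌋ = 6.
No neighbour of 1 does as well, so 1 is the unique centroid.

1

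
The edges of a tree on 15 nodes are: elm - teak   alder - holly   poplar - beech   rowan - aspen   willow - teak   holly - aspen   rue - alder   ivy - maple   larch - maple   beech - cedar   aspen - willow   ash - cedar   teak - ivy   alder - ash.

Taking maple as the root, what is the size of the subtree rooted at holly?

7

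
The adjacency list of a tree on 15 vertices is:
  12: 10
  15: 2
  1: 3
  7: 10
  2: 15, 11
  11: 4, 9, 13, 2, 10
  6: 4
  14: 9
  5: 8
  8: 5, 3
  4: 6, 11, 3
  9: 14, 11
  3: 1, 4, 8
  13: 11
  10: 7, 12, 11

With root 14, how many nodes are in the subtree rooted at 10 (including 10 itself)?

3

10's subtree: {10, 7, 12}, size 3.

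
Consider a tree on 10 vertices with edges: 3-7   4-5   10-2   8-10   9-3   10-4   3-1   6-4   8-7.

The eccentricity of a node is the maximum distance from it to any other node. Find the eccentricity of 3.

Distances from 3 peak at 5, attained at 5 (6 also at distance 5).
3 – 7 – 8 – 10 – 4 – 5

5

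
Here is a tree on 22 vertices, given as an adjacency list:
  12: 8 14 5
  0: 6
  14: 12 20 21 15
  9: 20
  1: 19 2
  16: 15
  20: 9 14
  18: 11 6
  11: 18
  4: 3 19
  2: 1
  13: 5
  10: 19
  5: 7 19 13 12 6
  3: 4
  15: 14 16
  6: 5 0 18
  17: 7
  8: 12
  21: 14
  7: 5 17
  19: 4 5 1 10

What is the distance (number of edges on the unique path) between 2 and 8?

Walking from 2: 2 - 1 - 19 - 5 - 12 - 8. Length 5.

5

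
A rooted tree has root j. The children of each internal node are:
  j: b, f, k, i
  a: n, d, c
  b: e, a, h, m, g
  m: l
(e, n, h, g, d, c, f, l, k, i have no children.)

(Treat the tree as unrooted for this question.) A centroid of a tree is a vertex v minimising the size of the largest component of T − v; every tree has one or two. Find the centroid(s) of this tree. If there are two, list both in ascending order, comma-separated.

Delete b: the remaining components have sizes 4, 4, 2, 1, 1, 1. Max 4 ≤ 7, so b is a centroid.
Every other node leaves some component of size > 7, so the centroid is unique.

b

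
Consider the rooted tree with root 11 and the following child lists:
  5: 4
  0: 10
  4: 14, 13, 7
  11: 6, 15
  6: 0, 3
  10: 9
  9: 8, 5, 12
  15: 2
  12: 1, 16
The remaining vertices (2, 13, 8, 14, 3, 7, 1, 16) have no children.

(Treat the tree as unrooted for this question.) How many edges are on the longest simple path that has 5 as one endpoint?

7

Distances from 5 peak at 7, attained at 2.
5-9-10-0-6-11-15-2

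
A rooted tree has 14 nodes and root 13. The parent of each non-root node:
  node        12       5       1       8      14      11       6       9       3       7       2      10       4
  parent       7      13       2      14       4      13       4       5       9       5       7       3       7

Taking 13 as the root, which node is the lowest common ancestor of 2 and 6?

Path 2→root: 2 7 5 13; path 6→root: 6 4 7 5 13.
First common node: 7.

7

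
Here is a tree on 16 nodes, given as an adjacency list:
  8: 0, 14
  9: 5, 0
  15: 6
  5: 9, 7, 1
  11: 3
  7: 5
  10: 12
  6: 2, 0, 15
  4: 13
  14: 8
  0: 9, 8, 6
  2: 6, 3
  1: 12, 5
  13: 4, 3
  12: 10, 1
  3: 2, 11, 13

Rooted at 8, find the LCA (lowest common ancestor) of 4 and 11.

3

Ancestors of 4 (toward the root): 4, 13, 3, 2, 6, 0, 8.
Ancestors of 11: 11, 3, 2, 6, 0, 8.
The deepest node appearing in both lists is 3.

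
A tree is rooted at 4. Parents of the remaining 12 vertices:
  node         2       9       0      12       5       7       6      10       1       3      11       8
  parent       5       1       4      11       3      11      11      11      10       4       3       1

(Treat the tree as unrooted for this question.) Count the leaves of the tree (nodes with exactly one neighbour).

Exactly 7 nodes have a single neighbour: 0, 2, 6, 7, 8, 9, 12.

7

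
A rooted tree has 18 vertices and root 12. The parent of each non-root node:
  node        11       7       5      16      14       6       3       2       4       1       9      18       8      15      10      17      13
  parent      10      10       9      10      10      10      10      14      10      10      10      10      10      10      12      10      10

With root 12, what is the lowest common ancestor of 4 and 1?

4's ancestor chain is 4, 10, 12 and 1's is 1, 10, 12; they first meet at 10.

10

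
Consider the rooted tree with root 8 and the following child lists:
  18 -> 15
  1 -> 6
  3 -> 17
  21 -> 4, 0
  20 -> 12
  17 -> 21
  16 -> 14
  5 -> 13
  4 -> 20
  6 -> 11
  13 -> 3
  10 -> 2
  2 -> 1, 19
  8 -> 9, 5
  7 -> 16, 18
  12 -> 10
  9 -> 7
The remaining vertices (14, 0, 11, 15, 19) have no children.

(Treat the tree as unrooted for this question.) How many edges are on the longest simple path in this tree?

17

Starting from 11, a farthest node is 15 at distance 17.
One longest path: 11-6-1-2-10-12-20-4-21-17-3-13-5-8-9-7-18-15.
So the diameter is 17.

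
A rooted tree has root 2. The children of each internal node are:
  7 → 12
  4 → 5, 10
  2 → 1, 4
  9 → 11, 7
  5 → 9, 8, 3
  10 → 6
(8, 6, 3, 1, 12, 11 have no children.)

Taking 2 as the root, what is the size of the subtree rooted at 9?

4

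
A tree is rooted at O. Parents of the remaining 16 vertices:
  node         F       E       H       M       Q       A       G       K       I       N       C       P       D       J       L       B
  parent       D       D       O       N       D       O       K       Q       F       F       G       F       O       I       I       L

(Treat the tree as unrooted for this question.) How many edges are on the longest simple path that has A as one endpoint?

Distances from A peak at 6, attained at B (C also at distance 6).
A-O-D-F-I-L-B

6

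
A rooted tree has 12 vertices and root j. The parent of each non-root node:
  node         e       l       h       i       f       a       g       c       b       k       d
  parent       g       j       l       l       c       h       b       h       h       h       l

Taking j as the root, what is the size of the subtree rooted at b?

3

Descendants of b (including itself): b, g, e. That's 3.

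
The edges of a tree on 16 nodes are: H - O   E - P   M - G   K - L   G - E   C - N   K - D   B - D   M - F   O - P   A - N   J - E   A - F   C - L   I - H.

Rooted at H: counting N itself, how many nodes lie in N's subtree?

The subtree rooted at N contains: N, C, L, K, D, B — 6 nodes.

6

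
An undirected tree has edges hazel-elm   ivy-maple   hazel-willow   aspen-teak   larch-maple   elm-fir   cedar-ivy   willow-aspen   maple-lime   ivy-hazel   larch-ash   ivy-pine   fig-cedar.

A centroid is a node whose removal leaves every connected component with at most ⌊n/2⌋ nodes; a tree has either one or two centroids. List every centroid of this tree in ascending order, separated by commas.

ivy

Delete ivy: the remaining components have sizes 6, 4, 2, 1. Max 6 ≤ 7, so ivy is a centroid.
No neighbour of ivy does as well, so ivy is the unique centroid.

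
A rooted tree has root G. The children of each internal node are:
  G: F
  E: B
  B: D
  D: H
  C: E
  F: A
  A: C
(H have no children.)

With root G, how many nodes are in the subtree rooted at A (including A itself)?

Descendants of A (including itself): A, C, E, B, D, H. That's 6.

6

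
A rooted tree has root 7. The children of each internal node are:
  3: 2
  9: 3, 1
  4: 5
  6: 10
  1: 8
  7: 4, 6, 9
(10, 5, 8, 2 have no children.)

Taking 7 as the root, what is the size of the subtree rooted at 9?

9's subtree: {9, 3, 1, 2, 8}, size 5.

5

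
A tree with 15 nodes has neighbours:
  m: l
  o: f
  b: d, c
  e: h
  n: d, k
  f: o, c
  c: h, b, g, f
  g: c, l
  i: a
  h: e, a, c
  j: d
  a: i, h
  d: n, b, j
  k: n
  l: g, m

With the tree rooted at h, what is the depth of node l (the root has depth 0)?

3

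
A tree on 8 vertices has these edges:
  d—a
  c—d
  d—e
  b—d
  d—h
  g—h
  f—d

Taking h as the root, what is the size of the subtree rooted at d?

6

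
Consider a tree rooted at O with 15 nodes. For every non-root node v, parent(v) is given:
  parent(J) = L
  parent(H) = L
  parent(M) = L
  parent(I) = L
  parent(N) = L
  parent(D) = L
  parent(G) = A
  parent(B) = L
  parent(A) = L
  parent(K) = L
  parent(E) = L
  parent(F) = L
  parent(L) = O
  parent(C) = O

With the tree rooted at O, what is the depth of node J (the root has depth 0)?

2

O → L → J — 2 edges.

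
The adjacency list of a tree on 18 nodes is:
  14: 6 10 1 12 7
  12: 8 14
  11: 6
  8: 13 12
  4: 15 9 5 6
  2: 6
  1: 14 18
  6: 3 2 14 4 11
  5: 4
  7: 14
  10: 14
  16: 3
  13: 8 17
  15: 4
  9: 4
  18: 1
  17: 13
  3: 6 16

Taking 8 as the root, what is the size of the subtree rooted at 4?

4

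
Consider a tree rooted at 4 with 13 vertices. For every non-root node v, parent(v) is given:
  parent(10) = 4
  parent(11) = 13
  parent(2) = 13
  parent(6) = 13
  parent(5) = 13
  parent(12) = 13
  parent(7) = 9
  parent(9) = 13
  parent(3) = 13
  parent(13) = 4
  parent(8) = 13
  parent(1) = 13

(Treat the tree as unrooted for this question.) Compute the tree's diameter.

Starting from 7, a farthest node is 10 at distance 4.
One longest path: 7-9-13-4-10.
So the diameter is 4.

4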